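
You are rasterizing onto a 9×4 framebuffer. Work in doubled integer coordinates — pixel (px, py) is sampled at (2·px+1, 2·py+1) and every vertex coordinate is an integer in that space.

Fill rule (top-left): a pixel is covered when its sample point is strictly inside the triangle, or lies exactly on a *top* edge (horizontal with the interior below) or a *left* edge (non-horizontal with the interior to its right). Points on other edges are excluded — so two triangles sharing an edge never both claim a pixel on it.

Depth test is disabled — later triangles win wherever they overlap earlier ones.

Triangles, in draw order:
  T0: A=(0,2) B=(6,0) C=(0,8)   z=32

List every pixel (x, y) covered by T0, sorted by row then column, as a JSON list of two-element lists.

T0:
  2·area = 36
  edge (0, 2)→(6, 0): d=(6,-2) top-left  bias=+0
  edge (6, 0)→(0, 8): d=(-6,8) right/bottom  bias=-1
  edge (0, 8)→(0, 2): d=(0,-6) top-left  bias=+0
    (1,0)@(3, 1): e=[0,18,18] → X  [on edge]
    (2,0)@(5, 1): e=[4,2,30] → X
    (3,0)@(7, 1): e=[8,-14,42] → .
    (0,1)@(1, 3): e=[8,22,6] → X
    (2,1)@(5, 3): e=[16,-10,30] → .
    (0,2)@(1, 5): e=[20,10,6] → X
    (1,2)@(3, 5): e=[24,-6,18] → .
    (0,3)@(1, 7): e=[32,-2,6] → .
  covered (5 px):
    . X X . . . . . .
    X X . . . . . . .
    X . . . . . . . .
    . . . . . . . . .

Answer: [[1,0],[2,0],[0,1],[1,1],[0,2]]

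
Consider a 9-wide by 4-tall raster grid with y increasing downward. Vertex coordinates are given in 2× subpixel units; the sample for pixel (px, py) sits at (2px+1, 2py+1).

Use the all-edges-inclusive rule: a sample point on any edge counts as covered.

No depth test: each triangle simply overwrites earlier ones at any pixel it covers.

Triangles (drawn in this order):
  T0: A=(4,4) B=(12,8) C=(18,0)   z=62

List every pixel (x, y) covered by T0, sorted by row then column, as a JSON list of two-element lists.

T0:
  2·area = 88  (B↔C swapped to make it positive)
  edge (4, 4)→(18, 0): d=(14,-4) inclusive
  edge (18, 0)→(12, 8): d=(-6,8) inclusive
  edge (12, 8)→(4, 4): d=(-8,-4) inclusive
    (7,0)@(15, 1): e=[2,18,68] → █
    (8,0)@(17, 1): e=[10,2,76] → █
    (4,1)@(9, 3): e=[6,54,28] → █
    (5,1)@(11, 3): e=[14,38,36] → █
    (6,1)@(13, 3): e=[22,22,44] → █
    (8,1)@(17, 3): e=[38,-10,60] → ·
    (3,2)@(7, 5): e=[26,58,4] → █
    (7,2)@(15, 5): e=[58,-6,36] → ·
    (3,3)@(7, 7): e=[54,46,-12] → ·
    (4,3)@(9, 7): e=[62,30,-4] → ·
    (5,3)@(11, 7): e=[70,14,4] → █
    (6,3)@(13, 7): e=[78,-2,12] → ·
  covered (11 px):
    · · · · · · · █ █
    · · · · █ █ █ █ ·
    · · · █ █ █ █ · ·
    · · · · · █ · · ·

Result: [[7,0],[8,0],[4,1],[5,1],[6,1],[7,1],[3,2],[4,2],[5,2],[6,2],[5,3]]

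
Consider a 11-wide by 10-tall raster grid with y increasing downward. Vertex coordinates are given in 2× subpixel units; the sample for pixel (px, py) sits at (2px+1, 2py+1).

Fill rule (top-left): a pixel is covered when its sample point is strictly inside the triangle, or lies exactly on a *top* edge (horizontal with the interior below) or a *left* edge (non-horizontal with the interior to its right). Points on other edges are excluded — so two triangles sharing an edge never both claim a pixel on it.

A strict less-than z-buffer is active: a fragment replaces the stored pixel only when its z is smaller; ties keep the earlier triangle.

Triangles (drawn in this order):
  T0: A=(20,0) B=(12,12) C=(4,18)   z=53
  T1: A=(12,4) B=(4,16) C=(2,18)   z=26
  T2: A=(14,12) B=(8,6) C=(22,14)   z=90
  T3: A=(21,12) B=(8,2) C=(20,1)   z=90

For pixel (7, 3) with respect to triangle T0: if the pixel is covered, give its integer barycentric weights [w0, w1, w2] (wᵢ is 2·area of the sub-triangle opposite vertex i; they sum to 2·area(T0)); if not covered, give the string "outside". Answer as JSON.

T0:
  2·area = 48
  edge (20, 0)→(12, 12): d=(-8,12) right/bottom  bias=-1
  edge (12, 12)→(4, 18): d=(-8,6) right/bottom  bias=-1
  edge (4, 18)→(20, 0): d=(16,-18) top-left  bias=+0
    (7,3)@(15, 7): e=[4,22,22] → X
    (8,3)@(17, 7): e=[-20,10,58] → .
    (6,4)@(13, 9): e=[12,18,18] → X
    (7,4)@(15, 9): e=[-12,6,54] → .
    (5,5)@(11, 11): e=[20,14,14] → X
    (6,5)@(13, 11): e=[-4,2,50] → .
    (4,6)@(9, 13): e=[28,10,10] → X
    (5,6)@(11, 13): e=[4,-2,46] → .
    (3,7)@(7, 15): e=[36,6,6] → X
    (4,7)@(9, 15): e=[12,-6,42] → .
    (2,8)@(5, 17): e=[44,2,2] → X
    (3,8)@(7, 17): e=[20,-10,38] → .
  covered (6 px):
    . . . . . . . . . . .
    . . . . . . . . . . .
    . . . . . . . . . . .
    . . . . . . . X . . .
    . . . . . . X . . . .
    . . . . . X . . . . .
    . . . . X . . . . . .
    . . . X . . . . . . .
    . . X . . . . . . . .
    . . . . . . . . . . .
T1:
  2·area = 8
  edge (12, 4)→(4, 16): d=(-8,12) right/bottom  bias=-1
  edge (4, 16)→(2, 18): d=(-2,2) right/bottom  bias=-1
  edge (2, 18)→(12, 4): d=(10,-14) top-left  bias=+0
    (9,0)@(19, 1): e=[-60,0,68] → .  [on edge]
    (8,1)@(17, 3): e=[-52,0,60] → .  [on edge]
    (7,2)@(15, 5): e=[-44,0,52] → .  [on edge]
    (6,3)@(13, 7): e=[-36,0,44] → .  [on edge]
    (5,4)@(11, 9): e=[-28,0,36] → .  [on edge]
    (3,5)@(7, 11): e=[4,4,0] → X  [on edge]
    (4,5)@(9, 11): e=[-20,0,28] → .  [on edge]
    (3,6)@(7, 13): e=[-12,0,20] → .  [on edge]
    (2,7)@(5, 15): e=[-4,0,12] → .  [on edge]
    (1,8)@(3, 17): e=[4,0,4] → .  [on edge]
    (0,9)@(1, 19): e=[12,0,-4] → .  [on edge]
  covered (1 px):
    . . . . . . . . . . .
    . . . . . . . . . . .
    . . . . . . . . . . .
    . . . . . . . . . . .
    . . . . . . . . . . .
    . . . X . . . . . . .
    . . . . . . . . . . .
    . . . . . . . . . . .
    . . . . . . . . . . .
    . . . . . . . . . . .
T2:
  2·area = 36
  edge (14, 12)→(8, 6): d=(-6,-6) top-left  bias=+0
  edge (8, 6)→(22, 14): d=(14,8) right/bottom  bias=-1
  edge (22, 14)→(14, 12): d=(-8,-2) top-left  bias=+0
    (1,0)@(3, 1): e=[0,-30,66] → .  [on edge]
    (2,1)@(5, 3): e=[0,-18,54] → .  [on edge]
    (3,2)@(7, 5): e=[0,-6,42] → .  [on edge]
    (4,3)@(9, 7): e=[0,6,30] → X  [on edge]
    (5,3)@(11, 7): e=[12,-10,34] → .
    (4,4)@(9, 9): e=[-12,34,14] → .
    (5,4)@(11, 9): e=[0,18,18] → X  [on edge]
    (6,4)@(13, 9): e=[12,2,22] → X
    (7,4)@(15, 9): e=[24,-14,26] → .
    (5,5)@(11, 11): e=[-12,46,2] → .
    (6,5)@(13, 11): e=[0,30,6] → X  [on edge]
    (7,5)@(15, 11): e=[12,14,10] → X
    (7,6)@(15, 13): e=[0,42,-6] → .  [on edge]
    (8,7)@(17, 15): e=[0,54,-18] → .  [on edge]
    (9,8)@(19, 17): e=[0,66,-30] → .  [on edge]
    (10,9)@(21, 19): e=[0,78,-42] → .  [on edge]
  covered (6 px):
    . . . . . . . . . . .
    . . . . . . . . . . .
    . . . . . . . . . . .
    . . . . X . . . . . .
    . . . . . X X . . . .
    . . . . . . X X . . .
    . . . . . . . . . X .
    . . . . . . . . . . .
    . . . . . . . . . . .
    . . . . . . . . . . .
T3:
  2·area = 133
  edge (21, 12)→(8, 2): d=(-13,-10) top-left  bias=+0
  edge (8, 2)→(20, 1): d=(12,-1) top-left  bias=+0
  edge (20, 1)→(21, 12): d=(1,11) right/bottom  bias=-1
    (5,1)@(11, 3): e=[17,15,101] → X
    (6,1)@(13, 3): e=[37,17,79] → X
    (7,1)@(15, 3): e=[57,19,57] → X
    (8,1)@(17, 3): e=[77,21,35] → X
    (9,1)@(19, 3): e=[97,23,13] → X
    (10,1)@(21, 3): e=[117,25,-9] → .
    (5,2)@(11, 5): e=[-9,39,103] → .
    (6,2)@(13, 5): e=[11,41,81] → X
    (10,2)@(21, 5): e=[91,49,-7] → .
    (6,3)@(13, 7): e=[-15,65,83] → .
    (7,3)@(15, 7): e=[5,67,61] → X
    (10,3)@(21, 7): e=[65,73,-5] → .
  covered (13 px):
    . . . . . . . . . . .
    . . . . . X X X X X .
    . . . . . . X X X X .
    . . . . . . . X X X .
    . . . . . . . . . X .
    . . . . . . . . . . .
    . . . . . . . . . . .
    . . . . . . . . . . .
    . . . . . . . . . . .
    . . . . . . . . . . .

Final: [22,22,4]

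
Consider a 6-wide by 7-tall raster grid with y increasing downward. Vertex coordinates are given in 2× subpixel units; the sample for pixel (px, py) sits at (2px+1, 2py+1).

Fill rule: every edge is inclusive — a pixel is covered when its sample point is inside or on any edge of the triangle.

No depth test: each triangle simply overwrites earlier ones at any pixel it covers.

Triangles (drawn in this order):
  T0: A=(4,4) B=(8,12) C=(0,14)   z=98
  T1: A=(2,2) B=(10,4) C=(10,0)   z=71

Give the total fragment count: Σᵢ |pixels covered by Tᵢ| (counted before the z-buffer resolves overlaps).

T0:
  2·area = 72
  edge (4, 4)→(8, 12): d=(4,8) inclusive
  edge (8, 12)→(0, 14): d=(-8,2) inclusive
  edge (0, 14)→(4, 4): d=(4,-10) inclusive
    (1,3)@(3, 7): e=[20,50,2] → █
    (2,3)@(5, 7): e=[4,46,22] → █
    (3,3)@(7, 7): e=[-12,42,42] → ·
    (1,4)@(3, 9): e=[28,34,10] → █
    (3,4)@(7, 9): e=[-4,26,50] → ·
    (1,5)@(3, 11): e=[36,18,18] → █
    (3,5)@(7, 11): e=[4,10,58] → █
    (4,5)@(9, 11): e=[-12,6,78] → ·
    (0,6)@(1, 13): e=[60,6,6] → █
    (2,6)@(5, 13): e=[28,-2,46] → ·
    (3,6)@(7, 13): e=[12,-6,66] → ·
  covered (9 px):
    · · · · · ·
    · · · · · ·
    · · · · · ·
    · █ █ · · ·
    · █ █ · · ·
    · █ █ █ · ·
    █ █ · · · ·
T1:
  2·area = 32  (B↔C swapped to make it positive)
  edge (2, 2)→(10, 0): d=(8,-2) inclusive
  edge (10, 0)→(10, 4): d=(0,4) inclusive
  edge (10, 4)→(2, 2): d=(-8,-2) inclusive
    (3,0)@(7, 1): e=[2,12,18] → █
    (4,0)@(9, 1): e=[6,4,22] → █
    (5,0)@(11, 1): e=[10,-4,26] → ·
    (3,1)@(7, 3): e=[18,12,2] → █
    (5,1)@(11, 3): e=[26,-4,10] → ·
    (3,2)@(7, 5): e=[34,12,-14] → ·
    (4,2)@(9, 5): e=[38,4,-10] → ·
  covered (4 px):
    · · · █ █ ·
    · · · █ █ ·
    · · · · · ·
    · · · · · ·
    · · · · · ·
    · · · · · ·
    · · · · · ·

Final: 13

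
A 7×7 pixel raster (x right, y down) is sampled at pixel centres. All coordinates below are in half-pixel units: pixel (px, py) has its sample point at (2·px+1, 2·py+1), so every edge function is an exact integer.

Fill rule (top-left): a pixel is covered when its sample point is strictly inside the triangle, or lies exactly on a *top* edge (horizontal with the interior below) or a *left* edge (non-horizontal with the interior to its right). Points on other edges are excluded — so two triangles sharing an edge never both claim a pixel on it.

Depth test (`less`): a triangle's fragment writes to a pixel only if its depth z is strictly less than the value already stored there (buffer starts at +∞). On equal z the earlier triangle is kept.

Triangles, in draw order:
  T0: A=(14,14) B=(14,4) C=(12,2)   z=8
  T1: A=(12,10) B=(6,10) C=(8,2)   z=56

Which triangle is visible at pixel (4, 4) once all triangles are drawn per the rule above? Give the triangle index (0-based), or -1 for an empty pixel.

T0:
  2·area = 20  (B↔C swapped to make it positive)
  edge (14, 14)→(12, 2): d=(-2,-12) top-left  bias=+0
  edge (12, 2)→(14, 4): d=(2,2) right/bottom  bias=-1
  edge (14, 4)→(14, 14): d=(0,10) right/bottom  bias=-1
    (5,0)@(11, 1): e=[-10,0,30] → ·  [on edge]
    (6,1)@(13, 3): e=[10,0,10] → ·  [on edge]
    (6,2)@(13, 5): e=[6,4,10] → #
    (6,3)@(13, 7): e=[2,8,10] → #
    (6,4)@(13, 9): e=[-2,12,10] → ·
  covered (2 px):
    · · · · · · ·
    · · · · · · ·
    · · · · · · #
    · · · · · · #
    · · · · · · ·
    · · · · · · ·
    · · · · · · ·
T1:
  2·area = 48
  edge (12, 10)→(6, 10): d=(-6,0) right/bottom  bias=-1
  edge (6, 10)→(8, 2): d=(2,-8) top-left  bias=+0
  edge (8, 2)→(12, 10): d=(4,8) right/bottom  bias=-1
    (4,2)@(9, 5): e=[30,14,4] → #
    (5,2)@(11, 5): e=[30,30,-12] → ·
    (3,3)@(7, 7): e=[18,2,28] → #
    (5,3)@(11, 7): e=[18,34,-4] → ·
    (3,4)@(7, 9): e=[6,6,36] → #
    (5,4)@(11, 9): e=[6,38,4] → #
    (6,4)@(13, 9): e=[6,54,-12] → ·
    (3,5)@(7, 11): e=[-6,10,44] → ·
    (4,5)@(9, 11): e=[-6,26,28] → ·
    (5,5)@(11, 11): e=[-6,42,12] → ·
  covered (6 px):
    · · · · · · ·
    · · · · · · ·
    · · · · # · ·
    · · · # # · ·
    · · · # # # ·
    · · · · · · ·
    · · · · · · ·

Z-buffer (winner per pixel, '.' = empty):
  . . . . . . .
  . . . . . . .
  . . . . 1 . 0
  . . . 1 1 . 0
  . . . 1 1 1 .
  . . . . . . .
  . . . . . . .

Answer: 1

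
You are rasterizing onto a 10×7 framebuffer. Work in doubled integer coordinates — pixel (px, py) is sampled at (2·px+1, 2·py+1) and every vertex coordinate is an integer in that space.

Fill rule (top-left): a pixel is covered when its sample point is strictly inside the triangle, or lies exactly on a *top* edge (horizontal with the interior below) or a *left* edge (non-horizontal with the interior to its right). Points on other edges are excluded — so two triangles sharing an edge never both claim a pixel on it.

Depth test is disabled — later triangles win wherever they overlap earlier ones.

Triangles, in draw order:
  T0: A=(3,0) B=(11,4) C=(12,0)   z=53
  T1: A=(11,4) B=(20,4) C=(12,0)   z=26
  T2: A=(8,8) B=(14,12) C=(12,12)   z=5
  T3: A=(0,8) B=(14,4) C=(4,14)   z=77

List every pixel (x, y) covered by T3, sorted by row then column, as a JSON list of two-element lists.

T0:
  2·area = 36  (B↔C swapped to make it positive)
  edge (3, 0)→(12, 0): d=(9,0) top-left  bias=+0
  edge (12, 0)→(11, 4): d=(-1,4) right/bottom  bias=-1
  edge (11, 4)→(3, 0): d=(-8,-4) top-left  bias=+0
    (2,0)@(5, 1): e=[9,27,0] → X  [on edge]
    (3,0)@(7, 1): e=[9,19,8] → X
    (4,0)@(9, 1): e=[9,11,16] → X
    (5,0)@(11, 1): e=[9,3,24] → X
    (6,0)@(13, 1): e=[9,-5,32] → .
    (2,1)@(5, 3): e=[27,25,-16] → .
    (3,1)@(7, 3): e=[27,17,-8] → .
    (4,1)@(9, 3): e=[27,9,0] → X  [on edge]
    (6,1)@(13, 3): e=[27,-7,16] → .
    (4,2)@(9, 5): e=[45,7,-16] → .
    (5,2)@(11, 5): e=[45,-1,-8] → .
    (6,2)@(13, 5): e=[45,-9,0] → .  [on edge]
    (8,3)@(17, 7): e=[63,-27,0] → .  [on edge]
  covered (6 px):
    . . X X X X . . . .
    . . . . X X . . . .
    . . . . . . . . . .
    . . . . . . . . . .
    . . . . . . . . . .
    . . . . . . . . . .
    . . . . . . . . . .
T1:
  2·area = 36  (B↔C swapped to make it positive)
  edge (11, 4)→(12, 0): d=(1,-4) top-left  bias=+0
  edge (12, 0)→(20, 4): d=(8,4) right/bottom  bias=-1
  edge (20, 4)→(11, 4): d=(-9,0) right/bottom  bias=-1
    (6,0)@(13, 1): e=[5,4,27] → X
    (7,0)@(15, 1): e=[13,-4,27] → .
    (6,1)@(13, 3): e=[7,20,9] → X
    (7,1)@(15, 3): e=[15,12,9] → X
    (8,1)@(17, 3): e=[23,4,9] → X
    (9,1)@(19, 3): e=[31,-4,9] → .
    (6,2)@(13, 5): e=[9,36,-9] → .
    (7,2)@(15, 5): e=[17,28,-9] → .
    (8,2)@(17, 5): e=[25,20,-9] → .
  covered (4 px):
    . . . . . . X . . .
    . . . . . . X X X .
    . . . . . . . . . .
    . . . . . . . . . .
    . . . . . . . . . .
    . . . . . . . . . .
    . . . . . . . . . .
T2:
  2·area = 8
  edge (8, 8)→(14, 12): d=(6,4) right/bottom  bias=-1
  edge (14, 12)→(12, 12): d=(-2,0) right/bottom  bias=-1
  edge (12, 12)→(8, 8): d=(-4,-4) top-left  bias=+0
    (0,0)@(1, 1): e=[-14,22,0] → .  [on edge]
    (1,1)@(3, 3): e=[-10,18,0] → .  [on edge]
    (2,2)@(5, 5): e=[-6,14,0] → .  [on edge]
    (3,3)@(7, 7): e=[-2,10,0] → .  [on edge]
    (4,4)@(9, 9): e=[2,6,0] → X  [on edge]
    (5,4)@(11, 9): e=[-6,6,8] → .
    (4,5)@(9, 11): e=[14,2,-8] → .
    (5,5)@(11, 11): e=[6,2,0] → X  [on edge]
    (6,5)@(13, 11): e=[-2,2,8] → .
    (5,6)@(11, 13): e=[18,-2,-8] → .
    (6,6)@(13, 13): e=[10,-2,0] → .  [on edge]
  covered (2 px):
    . . . . . . . . . .
    . . . . . . . . . .
    . . . . . . . . . .
    . . . . . . . . . .
    . . . . X . . . . .
    . . . . . X . . . .
    . . . . . . . . . .
T3:
  2·area = 100
  edge (0, 8)→(14, 4): d=(14,-4) top-left  bias=+0
  edge (14, 4)→(4, 14): d=(-10,10) right/bottom  bias=-1
  edge (4, 14)→(0, 8): d=(-4,-6) top-left  bias=+0
    (8,0)@(17, 1): e=[-30,0,130] → .  [on edge]
    (7,1)@(15, 3): e=[-10,0,110] → .  [on edge]
    (5,2)@(11, 5): e=[2,20,78] → X
    (6,2)@(13, 5): e=[10,0,90] → .  [on edge]
    (2,3)@(5, 7): e=[6,60,34] → X
    (3,3)@(7, 7): e=[14,40,46] → X
    (4,3)@(9, 7): e=[22,20,58] → X
    (5,3)@(11, 7): e=[30,0,70] → .  [on edge]
    (0,4)@(1, 9): e=[18,80,2] → X
    (1,4)@(3, 9): e=[26,60,14] → X
    (4,4)@(9, 9): e=[50,0,50] → .  [on edge]
    (0,5)@(1, 11): e=[46,60,-6] → .
    (3,5)@(7, 11): e=[70,0,30] → .  [on edge]
    (2,6)@(5, 13): e=[90,0,10] → .  [on edge]
  covered (10 px):
    . . . . . . . . . .
    . . . . . . . . . .
    . . . . . X . . . .
    . . X X X . . . . .
    X X X X . . . . . .
    . X X . . . . . . .
    . . . . . . . . . .

Final: [[5,2],[2,3],[3,3],[4,3],[0,4],[1,4],[2,4],[3,4],[1,5],[2,5]]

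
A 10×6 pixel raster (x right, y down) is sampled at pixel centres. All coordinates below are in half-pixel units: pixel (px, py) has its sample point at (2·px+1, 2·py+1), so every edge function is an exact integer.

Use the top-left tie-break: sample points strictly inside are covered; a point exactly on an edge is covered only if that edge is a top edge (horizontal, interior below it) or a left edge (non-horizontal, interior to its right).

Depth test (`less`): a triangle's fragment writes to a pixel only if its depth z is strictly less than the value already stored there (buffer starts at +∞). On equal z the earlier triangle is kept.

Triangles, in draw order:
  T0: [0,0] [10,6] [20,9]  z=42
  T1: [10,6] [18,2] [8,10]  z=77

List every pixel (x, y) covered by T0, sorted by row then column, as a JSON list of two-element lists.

T0:
  2·area = 30  (B↔C swapped to make it positive)
  edge (0, 0)→(20, 9): d=(20,9) right/bottom  bias=-1
  edge (20, 9)→(10, 6): d=(-10,-3) top-left  bias=+0
  edge (10, 6)→(0, 0): d=(-10,-6) top-left  bias=+0
    (2,1)@(5, 3): e=[15,15,0] → █  [on edge]
    (3,1)@(7, 3): e=[-3,21,12] → ·
    (2,2)@(5, 5): e=[55,-5,-20] → ·
    (4,2)@(9, 5): e=[19,7,4] → █
    (5,2)@(11, 5): e=[1,13,16] → █
    (6,2)@(13, 5): e=[-17,19,28] → ·
    (4,3)@(9, 7): e=[59,-13,-16] → ·
    (5,3)@(11, 7): e=[41,-7,-4] → ·
    (7,3)@(15, 7): e=[5,5,20] → █
    (8,3)@(17, 7): e=[-13,11,32] → ·
    (7,4)@(15, 9): e=[45,-15,0] → ·  [on edge]
  covered (4 px):
    · · · · · · · · · ·
    · · █ · · · · · · ·
    · · · · █ █ · · · ·
    · · · · · · · █ · ·
    · · · · · · · · · ·
    · · · · · · · · · ·
T1:
  2·area = 24
  edge (10, 6)→(18, 2): d=(8,-4) top-left  bias=+0
  edge (18, 2)→(8, 10): d=(-10,8) right/bottom  bias=-1
  edge (8, 10)→(10, 6): d=(2,-4) top-left  bias=+0
    (6,2)@(13, 5): e=[4,10,10] → █
    (7,2)@(15, 5): e=[12,-6,18] → ·
    (5,3)@(11, 7): e=[12,6,6] → █
    (6,3)@(13, 7): e=[20,-10,14] → ·
    (4,4)@(9, 9): e=[20,2,2] → █
    (5,4)@(11, 9): e=[28,-14,10] → ·
    (4,5)@(9, 11): e=[36,-18,6] → ·
  covered (3 px):
    · · · · · · · · · ·
    · · · · · · · · · ·
    · · · · · · █ · · ·
    · · · · · █ · · · ·
    · · · · █ · · · · ·
    · · · · · · · · · ·

Result: [[2,1],[4,2],[5,2],[7,3]]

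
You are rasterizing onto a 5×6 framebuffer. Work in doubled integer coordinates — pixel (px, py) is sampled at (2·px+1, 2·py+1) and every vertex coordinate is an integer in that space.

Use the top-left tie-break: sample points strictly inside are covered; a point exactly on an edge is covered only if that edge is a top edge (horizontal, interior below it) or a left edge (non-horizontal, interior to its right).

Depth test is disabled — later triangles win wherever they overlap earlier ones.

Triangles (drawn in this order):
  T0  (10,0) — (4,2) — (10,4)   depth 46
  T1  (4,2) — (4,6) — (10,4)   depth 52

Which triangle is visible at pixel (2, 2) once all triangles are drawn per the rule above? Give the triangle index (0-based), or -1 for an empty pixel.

T0:
  2·area = 24  (B↔C swapped to make it positive)
  edge (10, 0)→(10, 4): d=(0,4) right/bottom  bias=-1
  edge (10, 4)→(4, 2): d=(-6,-2) top-left  bias=+0
  edge (4, 2)→(10, 0): d=(6,-2) top-left  bias=+0
    (0,0)@(1, 1): e=[36,0,-12] → ·  [on edge]
    (3,0)@(7, 1): e=[12,12,0] → #  [on edge]
    (4,0)@(9, 1): e=[4,16,4] → #
    (0,1)@(1, 3): e=[36,-12,0] → ·  [on edge]
    (3,1)@(7, 3): e=[12,0,12] → #  [on edge]
    (3,2)@(7, 5): e=[12,-12,24] → ·
    (4,2)@(9, 5): e=[4,-8,28] → ·
  covered (4 px):
    · · · # #
    · · · # #
    · · · · ·
    · · · · ·
    · · · · ·
    · · · · ·
T1:
  2·area = 24  (B↔C swapped to make it positive)
  edge (4, 2)→(10, 4): d=(6,2) right/bottom  bias=-1
  edge (10, 4)→(4, 6): d=(-6,2) right/bottom  bias=-1
  edge (4, 6)→(4, 2): d=(0,-4) top-left  bias=+0
    (0,0)@(1, 1): e=[0,36,-12] → ·  [on edge]
    (2,1)@(5, 3): e=[4,16,4] → #
    (3,1)@(7, 3): e=[0,12,12] → ·  [on edge]
    (2,2)@(5, 5): e=[16,4,4] → #
    (3,2)@(7, 5): e=[12,0,12] → ·  [on edge]
    (0,3)@(1, 7): e=[36,0,-12] → ·  [on edge]
    (2,3)@(5, 7): e=[28,-8,4] → ·
  covered (2 px):
    · · · · ·
    · · # · ·
    · · # · ·
    · · · · ·
    · · · · ·
    · · · · ·

Z-buffer (winner per pixel, '.' = empty):
  . . . 0 0
  . . 1 0 0
  . . 1 . .
  . . . . .
  . . . . .
  . . . . .

Answer: 1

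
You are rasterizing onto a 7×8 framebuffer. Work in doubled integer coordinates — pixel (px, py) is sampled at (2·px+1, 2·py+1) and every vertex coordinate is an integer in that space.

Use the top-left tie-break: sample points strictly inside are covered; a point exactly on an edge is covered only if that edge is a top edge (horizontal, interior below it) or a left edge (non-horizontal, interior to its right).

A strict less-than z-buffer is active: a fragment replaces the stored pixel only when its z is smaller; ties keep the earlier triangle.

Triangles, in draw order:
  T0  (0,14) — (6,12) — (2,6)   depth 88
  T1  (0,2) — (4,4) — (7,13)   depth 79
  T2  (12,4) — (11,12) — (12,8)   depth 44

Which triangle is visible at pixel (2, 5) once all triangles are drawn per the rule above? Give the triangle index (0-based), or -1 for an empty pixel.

T0:
  2·area = 44  (B↔C swapped to make it positive)
  edge (0, 14)→(2, 6): d=(2,-8) top-left  bias=+0
  edge (2, 6)→(6, 12): d=(4,6) right/bottom  bias=-1
  edge (6, 12)→(0, 14): d=(-6,2) right/bottom  bias=-1
    (1,4)@(3, 9): e=[14,6,24] → X
    (2,4)@(5, 9): e=[30,-6,20] → .
    (0,5)@(1, 11): e=[2,26,16] → X
    (2,5)@(5, 11): e=[34,2,8] → X
    (3,5)@(7, 11): e=[50,-10,4] → .
    (4,5)@(9, 11): e=[66,-22,0] → .  [on edge]
    (0,6)@(1, 13): e=[6,34,4] → X
    (1,6)@(3, 13): e=[22,22,0] → .  [on edge]
    (2,6)@(5, 13): e=[38,10,-4] → .
    (0,7)@(1, 15): e=[10,42,-8] → .
  covered (5 px):
    . . . . . . .
    . . . . . . .
    . . . . . . .
    . . . . . . .
    . X . . . . .
    X X X . . . .
    X . . . . . .
    . . . . . . .
T1:
  2·area = 30
  edge (0, 2)→(4, 4): d=(4,2) right/bottom  bias=-1
  edge (4, 4)→(7, 13): d=(3,9) right/bottom  bias=-1
  edge (7, 13)→(0, 2): d=(-7,-11) top-left  bias=+0
    (1,0)@(3, 1): e=[-10,0,40] → .  [on edge]
    (0,1)@(1, 3): e=[2,24,4] → X
    (1,1)@(3, 3): e=[-2,6,26] → .
    (0,2)@(1, 5): e=[10,30,-10] → .
    (1,2)@(3, 5): e=[6,12,12] → X
    (2,2)@(5, 5): e=[2,-6,34] → .
    (1,3)@(3, 7): e=[14,18,-2] → .
    (2,3)@(5, 7): e=[10,0,20] → .  [on edge]
    (2,4)@(5, 9): e=[18,6,6] → X
    (3,4)@(7, 9): e=[14,-12,28] → .
    (2,5)@(5, 11): e=[26,12,-8] → .
    (3,6)@(7, 13): e=[30,0,0] → .  [on edge]
  covered (3 px):
    . . . . . . .
    X . . . . . .
    . X . . . . .
    . . . . . . .
    . . X . . . .
    . . . . . . .
    . . . . . . .
    . . . . . . .
T2:
  2·area = 4  (B↔C swapped to make it positive)
  edge (12, 4)→(12, 8): d=(0,4) right/bottom  bias=-1
  edge (12, 8)→(11, 12): d=(-1,4) right/bottom  bias=-1
  edge (11, 12)→(12, 4): d=(1,-8) top-left  bias=+0
  covered (0 px):
    . . . . . . .
    . . . . . . .
    . . . . . . .
    . . . . . . .
    . . . . . . .
    . . . . . . .
    . . . . . . .
    . . . . . . .

Z-buffer (winner per pixel, '.' = empty):
  . . . . . . .
  1 . . . . . .
  . 1 . . . . .
  . . . . . . .
  . 0 1 . . . .
  0 0 0 . . . .
  0 . . . . . .
  . . . . . . .

Result: 0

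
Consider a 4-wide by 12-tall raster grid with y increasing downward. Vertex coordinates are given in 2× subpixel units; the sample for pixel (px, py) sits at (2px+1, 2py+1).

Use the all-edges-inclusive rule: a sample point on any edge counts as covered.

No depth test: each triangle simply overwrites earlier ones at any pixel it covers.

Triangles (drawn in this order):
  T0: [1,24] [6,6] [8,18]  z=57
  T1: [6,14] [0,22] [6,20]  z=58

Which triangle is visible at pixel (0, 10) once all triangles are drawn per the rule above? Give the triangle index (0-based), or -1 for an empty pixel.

T0:
  2·area = 96
  edge (1, 24)→(6, 6): d=(5,-18) inclusive
  edge (6, 6)→(8, 18): d=(2,12) inclusive
  edge (8, 18)→(1, 24): d=(-7,6) inclusive
    (2,5)@(5, 11): e=[7,22,67] → X
    (3,5)@(7, 11): e=[43,-2,55] → .
    (2,6)@(5, 13): e=[17,26,53] → X
    (3,6)@(7, 13): e=[53,2,41] → X
    (2,7)@(5, 15): e=[27,30,39] → X
    (1,8)@(3, 17): e=[1,58,37] → X
    (1,9)@(3, 19): e=[11,62,23] → X
    (3,9)@(7, 19): e=[83,14,-1] → .
    (1,10)@(3, 21): e=[21,66,9] → X
    (2,10)@(5, 21): e=[57,42,-3] → .
    (1,11)@(3, 23): e=[31,70,-5] → .
  covered (11 px):
    . . . .
    . . . .
    . . . .
    . . . .
    . . . .
    . . X .
    . . X X
    . . X X
    . X X X
    . X X .
    . X . .
    . . . .
T1:
  2·area = 36  (B↔C swapped to make it positive)
  edge (6, 14)→(6, 20): d=(0,6) inclusive
  edge (6, 20)→(0, 22): d=(-6,2) inclusive
  edge (0, 22)→(6, 14): d=(6,-8) inclusive
    (2,8)@(5, 17): e=[6,20,10] → X
    (3,8)@(7, 17): e=[-6,16,26] → .
    (1,9)@(3, 19): e=[18,12,6] → X
    (3,9)@(7, 19): e=[-6,4,38] → .
    (0,10)@(1, 21): e=[30,4,2] → X
    (1,10)@(3, 21): e=[18,0,18] → X  [on edge]
    (2,10)@(5, 21): e=[6,-4,34] → .
    (0,11)@(1, 23): e=[30,-8,14] → .
    (1,11)@(3, 23): e=[18,-12,30] → .
  covered (5 px):
    . . . .
    . . . .
    . . . .
    . . . .
    . . . .
    . . . .
    . . . .
    . . . .
    . . X .
    . X X .
    X X . .
    . . . .

Z-buffer (winner per pixel, '.' = empty):
  . . . .
  . . . .
  . . . .
  . . . .
  . . . .
  . . 0 .
  . . 0 0
  . . 0 0
  . 0 1 0
  . 1 1 .
  1 1 . .
  . . . .

Answer: 1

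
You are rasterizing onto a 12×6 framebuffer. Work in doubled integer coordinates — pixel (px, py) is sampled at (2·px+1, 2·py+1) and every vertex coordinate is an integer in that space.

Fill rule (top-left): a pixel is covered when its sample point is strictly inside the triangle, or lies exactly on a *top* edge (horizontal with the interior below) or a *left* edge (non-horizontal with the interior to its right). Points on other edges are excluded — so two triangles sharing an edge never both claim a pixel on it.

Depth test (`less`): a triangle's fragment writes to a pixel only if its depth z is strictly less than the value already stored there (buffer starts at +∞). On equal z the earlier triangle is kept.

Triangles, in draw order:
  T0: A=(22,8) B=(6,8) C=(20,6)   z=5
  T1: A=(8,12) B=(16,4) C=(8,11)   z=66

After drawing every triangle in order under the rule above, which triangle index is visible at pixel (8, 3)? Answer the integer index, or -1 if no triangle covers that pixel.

T0:
  2·area = 32
  edge (22, 8)→(6, 8): d=(-16,0) right/bottom  bias=-1
  edge (6, 8)→(20, 6): d=(14,-2) top-left  bias=+0
  edge (20, 6)→(22, 8): d=(2,2) right/bottom  bias=-1
    (7,0)@(15, 1): e=[112,-80,0] → .  [on edge]
    (8,1)@(17, 3): e=[80,-48,0] → .  [on edge]
    (9,2)@(19, 5): e=[48,-16,0] → .  [on edge]
    (6,3)@(13, 7): e=[16,0,16] → X  [on edge]
    (7,3)@(15, 7): e=[16,4,12] → X
    (8,3)@(17, 7): e=[16,8,8] → X
    (9,3)@(19, 7): e=[16,12,4] → X
    (10,3)@(21, 7): e=[16,16,0] → .  [on edge]
    (6,4)@(13, 9): e=[-16,28,20] → .
    (7,4)@(15, 9): e=[-16,32,16] → .
    (8,4)@(17, 9): e=[-16,36,12] → .
    (9,4)@(19, 9): e=[-16,40,8] → .
    (11,4)@(23, 9): e=[-16,48,0] → .  [on edge]
  covered (4 px):
    . . . . . . . . . . . .
    . . . . . . . . . . . .
    . . . . . . . . . . . .
    . . . . . . X X X X . .
    . . . . . . . . . . . .
    . . . . . . . . . . . .
T1:
  2·area = 8  (B↔C swapped to make it positive)
  edge (8, 12)→(8, 11): d=(0,-1) top-left  bias=+0
  edge (8, 11)→(16, 4): d=(8,-7) top-left  bias=+0
  edge (16, 4)→(8, 12): d=(-8,8) right/bottom  bias=-1
    (9,0)@(19, 1): e=[11,-3,0] → .  [on edge]
    (8,1)@(17, 3): e=[9,-1,0] → .  [on edge]
    (7,2)@(15, 5): e=[7,1,0] → .  [on edge]
    (6,3)@(13, 7): e=[5,3,0] → .  [on edge]
    (5,4)@(11, 9): e=[3,5,0] → .  [on edge]
    (4,5)@(9, 11): e=[1,7,0] → .  [on edge]
  covered (0 px):
    . . . . . . . . . . . .
    . . . . . . . . . . . .
    . . . . . . . . . . . .
    . . . . . . . . . . . .
    . . . . . . . . . . . .
    . . . . . . . . . . . .

Z-buffer (winner per pixel, '.' = empty):
  . . . . . . . . . . . .
  . . . . . . . . . . . .
  . . . . . . . . . . . .
  . . . . . . 0 0 0 0 . .
  . . . . . . . . . . . .
  . . . . . . . . . . . .

Result: 0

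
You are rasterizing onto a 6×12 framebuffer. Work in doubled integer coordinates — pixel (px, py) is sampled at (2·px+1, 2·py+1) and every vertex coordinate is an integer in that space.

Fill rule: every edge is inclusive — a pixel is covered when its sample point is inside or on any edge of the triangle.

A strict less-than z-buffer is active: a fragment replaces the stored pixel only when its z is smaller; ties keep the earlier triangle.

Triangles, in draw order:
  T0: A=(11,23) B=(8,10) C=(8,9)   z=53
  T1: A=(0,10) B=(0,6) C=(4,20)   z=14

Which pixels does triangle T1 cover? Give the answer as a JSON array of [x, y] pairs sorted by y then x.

T0:
  2·area = 3
  edge (11, 23)→(8, 10): d=(-3,-13) inclusive
  edge (8, 10)→(8, 9): d=(0,-1) inclusive
  edge (8, 9)→(11, 23): d=(3,14) inclusive
    (5,11)@(11, 23): e=[0,3,0] → #  [on edge]
  covered (1 px):
    · · · · · ·
    · · · · · ·
    · · · · · ·
    · · · · · ·
    · · · · · ·
    · · · · · ·
    · · · · · ·
    · · · · · ·
    · · · · · ·
    · · · · · ·
    · · · · · ·
    · · · · · #
T1:
  2·area = 16
  edge (0, 10)→(0, 6): d=(0,-4) inclusive
  edge (0, 6)→(4, 20): d=(4,14) inclusive
  edge (4, 20)→(0, 10): d=(-4,-10) inclusive
    (0,5)@(1, 11): e=[4,6,6] → #
    (1,5)@(3, 11): e=[12,-22,26] → ·
    (0,6)@(1, 13): e=[4,14,-2] → ·
    (1,8)@(3, 17): e=[12,2,2] → #
    (2,8)@(5, 17): e=[20,-26,22] → ·
    (1,9)@(3, 19): e=[12,10,-6] → ·
  covered (2 px):
    · · · · · ·
    · · · · · ·
    · · · · · ·
    · · · · · ·
    · · · · · ·
    # · · · · ·
    · · · · · ·
    · · · · · ·
    · # · · · ·
    · · · · · ·
    · · · · · ·
    · · · · · ·

Result: [[0,5],[1,8]]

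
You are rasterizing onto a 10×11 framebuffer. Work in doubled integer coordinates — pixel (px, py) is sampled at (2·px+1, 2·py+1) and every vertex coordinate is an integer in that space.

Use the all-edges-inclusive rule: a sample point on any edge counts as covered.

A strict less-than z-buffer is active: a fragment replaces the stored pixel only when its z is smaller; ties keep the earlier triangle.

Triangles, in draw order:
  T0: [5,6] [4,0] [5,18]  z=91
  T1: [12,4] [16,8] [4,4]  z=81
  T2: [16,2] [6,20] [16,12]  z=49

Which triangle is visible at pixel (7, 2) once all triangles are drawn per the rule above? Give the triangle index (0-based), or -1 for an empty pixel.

T0:
  2·area = 12  (B↔C swapped to make it positive)
  edge (5, 6)→(5, 18): d=(0,12) inclusive
  edge (5, 18)→(4, 0): d=(-1,-18) inclusive
  edge (4, 0)→(5, 6): d=(1,6) inclusive
    (2,0)@(5, 1): e=[0,17,-5] → .  [on edge]
    (2,1)@(5, 3): e=[0,15,-3] → .  [on edge]
    (2,2)@(5, 5): e=[0,13,-1] → .  [on edge]
    (2,3)@(5, 7): e=[0,11,1] → X  [on edge]
    (3,3)@(7, 7): e=[-24,47,-11] → .
    (2,4)@(5, 9): e=[0,9,3] → X  [on edge]
    (3,4)@(7, 9): e=[-24,45,-9] → .
    (2,5)@(5, 11): e=[0,7,5] → X  [on edge]
    (3,5)@(7, 11): e=[-24,43,-7] → .
    (2,6)@(5, 13): e=[0,5,7] → X  [on edge]
    (3,6)@(7, 13): e=[-24,41,-5] → .
    (2,7)@(5, 15): e=[0,3,9] → X  [on edge]
    (2,8)@(5, 17): e=[0,1,11] → X  [on edge]
    (2,9)@(5, 19): e=[0,-1,13] → .  [on edge]
    (2,10)@(5, 21): e=[0,-3,15] → .  [on edge]
  covered (6 px):
    . . . . . . . . . .
    . . . . . . . . . .
    . . . . . . . . . .
    . . X . . . . . . .
    . . X . . . . . . .
    . . X . . . . . . .
    . . X . . . . . . .
    . . X . . . . . . .
    . . X . . . . . . .
    . . . . . . . . . .
    . . . . . . . . . .
T1:
  2·area = 32
  edge (12, 4)→(16, 8): d=(4,4) inclusive
  edge (16, 8)→(4, 4): d=(-12,-4) inclusive
  edge (4, 4)→(12, 4): d=(8,0) inclusive
    (4,0)@(9, 1): e=[0,56,-24] → .  [on edge]
    (0,1)@(1, 3): e=[40,0,-8] → .  [on edge]
    (5,1)@(11, 3): e=[0,40,-8] → .  [on edge]
    (3,2)@(7, 5): e=[24,0,8] → X  [on edge]
    (4,2)@(9, 5): e=[16,8,8] → X
    (5,2)@(11, 5): e=[8,16,8] → X
    (6,2)@(13, 5): e=[0,24,8] → X  [on edge]
    (7,2)@(15, 5): e=[-8,32,8] → .
    (3,3)@(7, 7): e=[32,-24,24] → .
    (4,3)@(9, 7): e=[24,-16,24] → .
    (5,3)@(11, 7): e=[16,-8,24] → .
    (6,3)@(13, 7): e=[8,0,24] → X  [on edge]
    (7,3)@(15, 7): e=[0,8,24] → X  [on edge]
    (8,4)@(17, 9): e=[0,-8,40] → .  [on edge]
    (9,4)@(19, 9): e=[-8,0,40] → .  [on edge]
    (9,5)@(19, 11): e=[0,-24,56] → .  [on edge]
  covered (6 px):
    . . . . . . . . . .
    . . . . . . . . . .
    . . . X X X X . . .
    . . . . . . X X . .
    . . . . . . . . . .
    . . . . . . . . . .
    . . . . . . . . . .
    . . . . . . . . . .
    . . . . . . . . . .
    . . . . . . . . . .
    . . . . . . . . . .
T2:
  2·area = 100  (B↔C swapped to make it positive)
  edge (16, 2)→(16, 12): d=(0,10) inclusive
  edge (16, 12)→(6, 20): d=(-10,8) inclusive
  edge (6, 20)→(16, 2): d=(10,-18) inclusive
    (7,2)@(15, 5): e=[10,78,12] → X
    (8,2)@(17, 5): e=[-10,62,48] → .
    (7,3)@(15, 7): e=[10,58,32] → X
    (8,3)@(17, 7): e=[-10,42,68] → .
    (6,4)@(13, 9): e=[30,54,16] → X
    (8,4)@(17, 9): e=[-10,22,88] → .
    (5,5)@(11, 11): e=[50,50,0] → X  [on edge]
    (8,5)@(17, 11): e=[-10,2,108] → .
    (5,6)@(11, 13): e=[50,30,20] → X
    (7,6)@(15, 13): e=[10,-2,92] → .
    (4,7)@(9, 15): e=[70,26,4] → X
    (6,7)@(13, 15): e=[30,-6,76] → .
  covered (13 px):
    . . . . . . . . . .
    . . . . . . . . . .
    . . . . . . . X . .
    . . . . . . . X . .
    . . . . . . X X . .
    . . . . . X X X . .
    . . . . . X X . . .
    . . . . X X . . . .
    . . . . X . . . . .
    . . . X . . . . . .
    . . . . . . . . . .

Z-buffer (winner per pixel, '.' = empty):
  . . . . . . . . . .
  . . . . . . . . . .
  . . . 1 1 1 1 2 . .
  . . 0 . . . 1 2 . .
  . . 0 . . . 2 2 . .
  . . 0 . . 2 2 2 . .
  . . 0 . . 2 2 . . .
  . . 0 . 2 2 . . . .
  . . 0 . 2 . . . . .
  . . . 2 . . . . . .
  . . . . . . . . . .

Result: 2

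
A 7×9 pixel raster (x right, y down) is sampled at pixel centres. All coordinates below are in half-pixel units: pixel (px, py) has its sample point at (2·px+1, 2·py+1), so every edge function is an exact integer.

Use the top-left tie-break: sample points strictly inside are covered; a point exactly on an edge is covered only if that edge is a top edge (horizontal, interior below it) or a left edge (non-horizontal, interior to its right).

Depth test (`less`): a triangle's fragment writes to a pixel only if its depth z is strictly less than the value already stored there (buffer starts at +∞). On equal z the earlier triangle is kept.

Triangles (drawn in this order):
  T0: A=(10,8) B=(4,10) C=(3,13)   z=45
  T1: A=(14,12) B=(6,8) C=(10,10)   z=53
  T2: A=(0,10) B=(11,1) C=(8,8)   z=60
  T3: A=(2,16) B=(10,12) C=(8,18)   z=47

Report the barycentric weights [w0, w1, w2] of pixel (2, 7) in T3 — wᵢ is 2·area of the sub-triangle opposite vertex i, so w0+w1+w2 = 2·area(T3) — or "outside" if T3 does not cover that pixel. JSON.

T0:
  2·area = 16  (B↔C swapped to make it positive)
  edge (10, 8)→(3, 13): d=(-7,5) right/bottom  bias=-1
  edge (3, 13)→(4, 10): d=(1,-3) top-left  bias=+0
  edge (4, 10)→(10, 8): d=(6,-2) top-left  bias=+0
    (3,0)@(7, 1): e=[64,0,-48] → ·  [on edge]
    (2,3)@(5, 7): e=[32,0,-16] → ·  [on edge]
    (6,3)@(13, 7): e=[-8,24,0] → ·  [on edge]
    (3,4)@(7, 9): e=[8,8,0] → █  [on edge]
    (4,4)@(9, 9): e=[-2,14,4] → ·
    (0,5)@(1, 11): e=[24,-8,0] → ·  [on edge]
    (2,5)@(5, 11): e=[4,4,8] → █
    (3,5)@(7, 11): e=[-6,10,12] → ·
    (1,6)@(3, 13): e=[0,0,16] → ·  [on edge]
    (2,6)@(5, 13): e=[-10,6,20] → ·
  covered (2 px):
    · · · · · · ·
    · · · · · · ·
    · · · · · · ·
    · · · · · · ·
    · · · █ · · ·
    · · █ · · · ·
    · · · · · · ·
    · · · · · · ·
    · · · · · · ·
T1:
  degenerate (2·area = 0) — covers nothing
T2:
  2·area = 50
  edge (0, 10)→(11, 1): d=(11,-9) top-left  bias=+0
  edge (11, 1)→(8, 8): d=(-3,7) right/bottom  bias=-1
  edge (8, 8)→(0, 10): d=(-8,2) right/bottom  bias=-1
    (5,0)@(11, 1): e=[0,0,50] → ·  [on edge]
    (4,1)@(9, 3): e=[4,8,38] → █
    (5,1)@(11, 3): e=[22,-6,34] → ·
    (3,2)@(7, 5): e=[8,16,26] → █
    (5,2)@(11, 5): e=[44,-12,18] → ·
    (2,3)@(5, 7): e=[12,24,14] → █
    (4,3)@(9, 7): e=[48,-4,6] → ·
    (1,4)@(3, 9): e=[16,32,2] → █
    (2,4)@(5, 9): e=[34,18,-2] → ·
    (3,4)@(7, 9): e=[52,4,-6] → ·
    (1,5)@(3, 11): e=[38,26,-14] → ·
    (2,7)@(5, 15): e=[100,0,-50] → ·  [on edge]
  covered (6 px):
    · · · · · · ·
    · · · · █ · ·
    · · · █ █ · ·
    · · █ █ · · ·
    · █ · · · · ·
    · · · · · · ·
    · · · · · · ·
    · · · · · · ·
    · · · · · · ·
T3:
  2·area = 40
  edge (2, 16)→(10, 12): d=(8,-4) top-left  bias=+0
  edge (10, 12)→(8, 18): d=(-2,6) right/bottom  bias=-1
  edge (8, 18)→(2, 16): d=(-6,-2) top-left  bias=+0
    (6,1)@(13, 3): e=[-60,0,100] → ·  [on edge]
    (5,4)@(11, 9): e=[-20,0,60] → ·  [on edge]
    (4,6)@(9, 13): e=[4,4,32] → █
    (5,6)@(11, 13): e=[12,-8,36] → ·
    (2,7)@(5, 15): e=[4,24,12] → █
    (3,7)@(7, 15): e=[12,12,16] → █
    (4,7)@(9, 15): e=[20,0,20] → ·  [on edge]
    (2,8)@(5, 17): e=[20,20,0] → █  [on edge]
    (4,8)@(9, 17): e=[36,-4,8] → ·
  covered (5 px):
    · · · · · · ·
    · · · · · · ·
    · · · · · · ·
    · · · · · · ·
    · · · · · · ·
    · · · · · · ·
    · · · · █ · ·
    · · █ █ · · ·
    · · █ █ · · ·

Final: [24,12,4]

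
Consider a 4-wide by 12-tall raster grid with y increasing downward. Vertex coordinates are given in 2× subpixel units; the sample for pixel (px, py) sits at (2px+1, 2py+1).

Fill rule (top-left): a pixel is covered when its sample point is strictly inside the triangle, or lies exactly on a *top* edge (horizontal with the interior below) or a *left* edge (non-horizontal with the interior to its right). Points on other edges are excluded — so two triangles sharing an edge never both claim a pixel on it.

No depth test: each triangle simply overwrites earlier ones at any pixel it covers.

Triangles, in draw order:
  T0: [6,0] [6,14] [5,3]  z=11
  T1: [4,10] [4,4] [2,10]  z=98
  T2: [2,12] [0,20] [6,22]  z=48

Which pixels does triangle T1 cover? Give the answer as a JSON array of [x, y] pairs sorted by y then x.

T0:
  2·area = 14
  edge (6, 0)→(6, 14): d=(0,14) right/bottom  bias=-1
  edge (6, 14)→(5, 3): d=(-1,-11) top-left  bias=+0
  edge (5, 3)→(6, 0): d=(1,-3) top-left  bias=+0
    (2,1)@(5, 3): e=[14,0,0] → █  [on edge]
    (3,1)@(7, 3): e=[-14,22,6] → ·
    (2,2)@(5, 5): e=[14,-2,2] → ·
    (1,4)@(3, 9): e=[42,-28,0] → ·  [on edge]
    (0,7)@(1, 15): e=[70,-56,0] → ·  [on edge]
  covered (1 px):
    · · · ·
    · · █ ·
    · · · ·
    · · · ·
    · · · ·
    · · · ·
    · · · ·
    · · · ·
    · · · ·
    · · · ·
    · · · ·
    · · · ·
T1:
  2·area = 12  (B↔C swapped to make it positive)
  edge (4, 10)→(2, 10): d=(-2,0) right/bottom  bias=-1
  edge (2, 10)→(4, 4): d=(2,-6) top-left  bias=+0
  edge (4, 4)→(4, 10): d=(0,6) right/bottom  bias=-1
    (2,0)@(5, 1): e=[18,0,-6] → ·  [on edge]
    (1,3)@(3, 7): e=[6,0,6] → █  [on edge]
    (2,3)@(5, 7): e=[6,12,-6] → ·
    (1,4)@(3, 9): e=[2,4,6] → █
    (2,4)@(5, 9): e=[2,16,-6] → ·
    (1,5)@(3, 11): e=[-2,8,6] → ·
    (0,6)@(1, 13): e=[-6,0,18] → ·  [on edge]
  covered (2 px):
    · · · ·
    · · · ·
    · · · ·
    · █ · ·
    · █ · ·
    · · · ·
    · · · ·
    · · · ·
    · · · ·
    · · · ·
    · · · ·
    · · · ·
T2:
  2·area = 52  (B↔C swapped to make it positive)
  edge (2, 12)→(6, 22): d=(4,10) right/bottom  bias=-1
  edge (6, 22)→(0, 20): d=(-6,-2) top-left  bias=+0
  edge (0, 20)→(2, 12): d=(2,-8) top-left  bias=+0
    (1,7)@(3, 15): e=[2,36,14] → █
    (2,7)@(5, 15): e=[-18,40,30] → ·
    (0,8)@(1, 17): e=[30,20,2] → █
    (2,8)@(5, 17): e=[-10,28,34] → ·
    (0,9)@(1, 19): e=[38,8,6] → █
    (2,9)@(5, 19): e=[-2,16,38] → ·
    (0,10)@(1, 21): e=[46,-4,10] → ·
    (1,10)@(3, 21): e=[26,0,26] → █  [on edge]
    (2,10)@(5, 21): e=[6,4,42] → █
    (3,10)@(7, 21): e=[-14,8,58] → ·
    (1,11)@(3, 23): e=[34,-12,30] → ·
    (2,11)@(5, 23): e=[14,-8,46] → ·
  covered (7 px):
    · · · ·
    · · · ·
    · · · ·
    · · · ·
    · · · ·
    · · · ·
    · · · ·
    · █ · ·
    █ █ · ·
    █ █ · ·
    · █ █ ·
    · · · ·

Answer: [[1,3],[1,4]]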